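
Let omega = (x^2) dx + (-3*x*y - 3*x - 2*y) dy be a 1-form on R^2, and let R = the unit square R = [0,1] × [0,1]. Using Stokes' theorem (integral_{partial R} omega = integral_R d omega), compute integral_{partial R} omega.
integral_(partial R) omega = -9/2

Stokes: integral_partial_R omega = integral_R d omega with d omega = (∂Q/∂x - ∂P/∂y) dx ∧ dy.
  ∂Q/∂x = -3*y - 3
  ∂P/∂y = 0
  integrand = ∂Q/∂x - ∂P/∂y = -3*y - 3.
Integrating over R: integral_0^1 integral_0^1 (-3*y - 3) dx dy = -9/2.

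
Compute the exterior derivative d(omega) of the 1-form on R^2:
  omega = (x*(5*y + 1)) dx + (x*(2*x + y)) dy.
d(omega) = (-x + y) dx ∧ dy

For a 1-form omega = sum_i f_i dx_i, the exterior derivative is
  d(omega) = sum_{i < j} (∂f_j/∂x_i - ∂f_i/∂x_j) dx_i ∧ dx_j.
  coefficient of dx ∧ dy: ∂f_2/∂x - ∂f_1/∂y = ∂(x*(2*x + y))/∂x - ∂(x*(5*y + 1))/∂y = -x + y
Assembling: d(omega) = (-x + y) dx ∧ dy.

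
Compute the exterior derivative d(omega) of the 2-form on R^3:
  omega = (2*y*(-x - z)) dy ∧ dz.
d(omega) = (-2*y) dx ∧ dy ∧ dz

For a 2-form omega = sum_{i<j} g_{ij} dx_i ∧ dx_j, the exterior derivative is
  d(omega) = sum_{i<j} d(g_{ij}) ∧ dx_i ∧ dx_j = sum_{i<j, k} (∂g_{ij}/∂x_k) dx_k ∧ dx_i ∧ dx_j.
Expand each term, using dx_k ∧ dx_i ∧ dx_j = sgn(permutation) dx_{(a)} ∧ dx_{(b)} ∧ dx_{(c)} with (a < b < c) sorted:
  d(2*y*(-x - z)) includes (∂/∂x)(2*y*(-x - z)) dx = (-2*y) dx, which multiplied by dy ∧ dz gives (-2*y) dx ∧ dy ∧ dz
Collecting like 3-forms: d(omega) = (-2*y) dx ∧ dy ∧ dz.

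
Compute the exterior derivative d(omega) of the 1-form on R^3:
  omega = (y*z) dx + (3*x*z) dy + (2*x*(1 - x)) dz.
d(omega) = (2*z) dx ∧ dy + (-4*x - y + 2) dx ∧ dz + (-3*x) dy ∧ dz

For a 1-form omega = sum_i f_i dx_i, the exterior derivative is
  d(omega) = sum_{i < j} (∂f_j/∂x_i - ∂f_i/∂x_j) dx_i ∧ dx_j.
  coefficient of dx ∧ dy: ∂f_2/∂x - ∂f_1/∂y = ∂(3*x*z)/∂x - ∂(y*z)/∂y = 2*z
  coefficient of dx ∧ dz: ∂f_3/∂x - ∂f_1/∂z = ∂(2*x*(1 - x))/∂x - ∂(y*z)/∂z = -4*x - y + 2
  coefficient of dy ∧ dz: ∂f_3/∂y - ∂f_2/∂z = ∂(2*x*(1 - x))/∂y - ∂(3*x*z)/∂z = -3*x
Assembling: d(omega) = (2*z) dx ∧ dy + (-4*x - y + 2) dx ∧ dz + (-3*x) dy ∧ dz.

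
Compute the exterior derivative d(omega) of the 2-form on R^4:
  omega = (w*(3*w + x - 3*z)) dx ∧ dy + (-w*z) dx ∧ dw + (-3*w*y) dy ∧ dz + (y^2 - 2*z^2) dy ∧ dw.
d(omega) = (-3*w) dx ∧ dy ∧ dz + (6*w + x - 3*z) dx ∧ dy ∧ dw + (w) dx ∧ dz ∧ dw + (-3*y + 4*z) dy ∧ dz ∧ dw

For a 2-form omega = sum_{i<j} g_{ij} dx_i ∧ dx_j, the exterior derivative is
  d(omega) = sum_{i<j} d(g_{ij}) ∧ dx_i ∧ dx_j = sum_{i<j, k} (∂g_{ij}/∂x_k) dx_k ∧ dx_i ∧ dx_j.
Expand each term, using dx_k ∧ dx_i ∧ dx_j = sgn(permutation) dx_{(a)} ∧ dx_{(b)} ∧ dx_{(c)} with (a < b < c) sorted:
  d(w*(3*w + x - 3*z)) includes (∂/∂z)(w*(3*w + x - 3*z)) dz = (-3*w) dz, which multiplied by dx ∧ dy gives (-3*w) dx ∧ dy ∧ dz
  d(w*(3*w + x - 3*z)) includes (∂/∂w)(w*(3*w + x - 3*z)) dw = (6*w + x - 3*z) dw, which multiplied by dx ∧ dy gives (6*w + x - 3*z) dx ∧ dy ∧ dw
  d(-w*z) includes (∂/∂z)(-w*z) dz = (-w) dz, which multiplied by dx ∧ dw gives (w) dx ∧ dz ∧ dw
  d(-3*w*y) includes (∂/∂w)(-3*w*y) dw = (-3*y) dw, which multiplied by dy ∧ dz gives (-3*y) dy ∧ dz ∧ dw
  d(y^2 - 2*z^2) includes (∂/∂z)(y^2 - 2*z^2) dz = (-4*z) dz, which multiplied by dy ∧ dw gives (4*z) dy ∧ dz ∧ dw
Collecting like 3-forms: d(omega) = (-3*w) dx ∧ dy ∧ dz + (6*w + x - 3*z) dx ∧ dy ∧ dw + (w) dx ∧ dz ∧ dw + (-3*y + 4*z) dy ∧ dz ∧ dw.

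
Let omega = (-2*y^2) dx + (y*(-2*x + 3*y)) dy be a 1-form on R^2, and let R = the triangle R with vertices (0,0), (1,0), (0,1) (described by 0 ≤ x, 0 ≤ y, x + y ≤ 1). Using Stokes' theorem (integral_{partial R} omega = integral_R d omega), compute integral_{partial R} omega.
integral_(partial R) omega = 1/3

Stokes: integral_partial_R omega = integral_R d omega with d omega = (∂Q/∂x - ∂P/∂y) dx ∧ dy.
  ∂Q/∂x = -2*y
  ∂P/∂y = -4*y
  integrand = ∂Q/∂x - ∂P/∂y = 2*y.
Integrating over R: integral_0^1 integral_0^{1-x} (2*y) dy dx = 1/3.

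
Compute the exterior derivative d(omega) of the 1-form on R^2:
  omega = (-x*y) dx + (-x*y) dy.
d(omega) = (x - y) dx ∧ dy

For a 1-form omega = sum_i f_i dx_i, the exterior derivative is
  d(omega) = sum_{i < j} (∂f_j/∂x_i - ∂f_i/∂x_j) dx_i ∧ dx_j.
  coefficient of dx ∧ dy: ∂f_2/∂x - ∂f_1/∂y = ∂(-x*y)/∂x - ∂(-x*y)/∂y = x - y
Assembling: d(omega) = (x - y) dx ∧ dy.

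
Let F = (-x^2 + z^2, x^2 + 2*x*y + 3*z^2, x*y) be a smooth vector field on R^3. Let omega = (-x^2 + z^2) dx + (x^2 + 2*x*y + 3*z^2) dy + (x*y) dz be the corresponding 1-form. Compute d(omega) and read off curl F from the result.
d(omega) = (x - 6*z) dy ∧ dz + (-y + 2*z) dz ∧ dx + (2*x + 2*y) dx ∧ dy; curl F = (x - 6*z, -y + 2*z, 2*x + 2*y)

d omega = sum_{i<j} (∂f_j/∂x_i - ∂f_i/∂x_j) dx_i ∧ dx_j. Under the identification (dy ∧ dz, dz ∧ dx, dx ∧ dy) ↔ (e_x, e_y, e_z), the coefficients are exactly the components of curl F. Compute:
  ∂R/∂y - ∂Q/∂z = (x) - (6*z) = x - 6*z
  ∂P/∂z - ∂R/∂x = (2*z) - (y) = -y + 2*z
  ∂Q/∂x - ∂P/∂y = (2*x + 2*y) - (0) = 2*x + 2*y.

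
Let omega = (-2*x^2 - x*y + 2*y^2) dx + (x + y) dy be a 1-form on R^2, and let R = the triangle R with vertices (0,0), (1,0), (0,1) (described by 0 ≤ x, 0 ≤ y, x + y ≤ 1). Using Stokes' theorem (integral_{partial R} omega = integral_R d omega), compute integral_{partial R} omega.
integral_(partial R) omega = 0

Stokes: integral_partial_R omega = integral_R d omega with d omega = (∂Q/∂x - ∂P/∂y) dx ∧ dy.
  ∂Q/∂x = 1
  ∂P/∂y = -x + 4*y
  integrand = ∂Q/∂x - ∂P/∂y = x - 4*y + 1.
Integrating over R: integral_0^1 integral_0^{1-x} (x - 4*y + 1) dy dx = 0.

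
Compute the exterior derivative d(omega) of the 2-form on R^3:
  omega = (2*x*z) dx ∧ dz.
d(omega) = 0

For a 2-form omega = sum_{i<j} g_{ij} dx_i ∧ dx_j, the exterior derivative is
  d(omega) = sum_{i<j} d(g_{ij}) ∧ dx_i ∧ dx_j = sum_{i<j, k} (∂g_{ij}/∂x_k) dx_k ∧ dx_i ∧ dx_j.
Expand each term, using dx_k ∧ dx_i ∧ dx_j = sgn(permutation) dx_{(a)} ∧ dx_{(b)} ∧ dx_{(c)} with (a < b < c) sorted:

Collecting like 3-forms: d(omega) = 0.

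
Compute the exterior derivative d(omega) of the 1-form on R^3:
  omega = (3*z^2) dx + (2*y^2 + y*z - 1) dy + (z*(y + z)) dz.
d(omega) = (-6*z) dx ∧ dz + (-y + z) dy ∧ dz

For a 1-form omega = sum_i f_i dx_i, the exterior derivative is
  d(omega) = sum_{i < j} (∂f_j/∂x_i - ∂f_i/∂x_j) dx_i ∧ dx_j.
  coefficient of dx ∧ dz: ∂f_3/∂x - ∂f_1/∂z = ∂(z*(y + z))/∂x - ∂(3*z^2)/∂z = -6*z
  coefficient of dy ∧ dz: ∂f_3/∂y - ∂f_2/∂z = ∂(z*(y + z))/∂y - ∂(2*y^2 + y*z - 1)/∂z = -y + z
Assembling: d(omega) = (-6*z) dx ∧ dz + (-y + z) dy ∧ dz.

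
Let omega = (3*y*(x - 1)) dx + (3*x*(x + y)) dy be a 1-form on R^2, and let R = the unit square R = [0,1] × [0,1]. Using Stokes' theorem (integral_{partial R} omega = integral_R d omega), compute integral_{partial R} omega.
integral_(partial R) omega = 6

Stokes: integral_partial_R omega = integral_R d omega with d omega = (∂Q/∂x - ∂P/∂y) dx ∧ dy.
  ∂Q/∂x = 6*x + 3*y
  ∂P/∂y = 3*x - 3
  integrand = ∂Q/∂x - ∂P/∂y = 3*x + 3*y + 3.
Integrating over R: integral_0^1 integral_0^1 (3*x + 3*y + 3) dx dy = 6.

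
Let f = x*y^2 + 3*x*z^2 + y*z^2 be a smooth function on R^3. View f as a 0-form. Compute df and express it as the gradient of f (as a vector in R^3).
df = (y^2 + 3*z^2) dx + (2*x*y + z^2) dy + (2*z*(3*x + y)) dz; grad f = (y^2 + 3*z^2, 2*x*y + z^2, 2*z*(3*x + y))

For a 0-form f, d f = (∂f/∂x) dx + (∂f/∂y) dy + (∂f/∂z) dz. The components of the vector representation are exactly the entries of grad f in Cartesian coordinates:
  ∂f/∂x = y^2 + 3*z^2
  ∂f/∂y = 2*x*y + z^2
  ∂f/∂z = 2*z*(3*x + y).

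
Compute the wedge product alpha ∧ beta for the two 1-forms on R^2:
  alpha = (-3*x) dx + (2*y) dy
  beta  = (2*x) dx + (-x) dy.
alpha ∧ beta = (x*(3*x - 4*y)) dx ∧ dy

Distribute the wedge, using dx_i ∧ dx_j = -dx_j ∧ dx_i and dx_i ∧ dx_i = 0. For each pair (i, j) with i < j, the coefficient of dx_i ∧ dx_j in alpha ∧ beta is (alpha_i * beta_j - alpha_j * beta_i). Collecting: alpha ∧ beta = (x*(3*x - 4*y)) dx ∧ dy.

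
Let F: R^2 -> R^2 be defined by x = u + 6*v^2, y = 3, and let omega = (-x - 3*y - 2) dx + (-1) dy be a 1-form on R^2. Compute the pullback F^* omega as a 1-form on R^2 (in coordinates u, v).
F^* omega = (-u - 6*v^2 - 11) du + (12*v*(-u - 6*v^2 - 11)) dv

Using F^*(f dg) = (f ∘ F) d(g ∘ F), substitute each coordinate x_i by F_i(u, v) in f_i, and replace dx_i by d F_i = (∂F_i/∂u) du + (∂F_i/∂v) dv.
  For the x component: f_1(F) = -u - 6*v^2 - 11; d F_1 = (1) du + (12*v) dv
  For the y component: f_2(F) = -1; d F_2 = (0) du + (0) dv
Combining and collecting du, dv coefficients:
  coeff of du: -u - 6*v^2 - 11
  coeff of dv: 12*v*(-u - 6*v^2 - 11)
F^* omega = (-u - 6*v^2 - 11) du + (12*v*(-u - 6*v^2 - 11)) dv.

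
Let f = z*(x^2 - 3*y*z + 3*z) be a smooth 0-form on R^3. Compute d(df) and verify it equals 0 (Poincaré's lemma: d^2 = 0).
d(df) = 0

Step 1: df = sum_i (∂f/∂x_i) dx_i = (2*x*z) dx + (-3*z^2) dy + (x^2 - 6*y*z + 6*z) dz.
Step 2: Apply d again. Using the 1-form formula, the coefficient of dx ∧ dy in d(df) is ∂^2 f/∂x ∂y - ∂^2 f/∂y ∂x = (0) - (0) = 0 (equality of mixed partials for smooth f).
Similarly for dx ∧ dz and dy ∧ dz — all coefficients vanish. So d(df) = 0.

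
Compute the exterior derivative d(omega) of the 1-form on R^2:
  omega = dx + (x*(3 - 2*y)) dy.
d(omega) = (3 - 2*y) dx ∧ dy

For a 1-form omega = sum_i f_i dx_i, the exterior derivative is
  d(omega) = sum_{i < j} (∂f_j/∂x_i - ∂f_i/∂x_j) dx_i ∧ dx_j.
  coefficient of dx ∧ dy: ∂f_2/∂x - ∂f_1/∂y = ∂(x*(3 - 2*y))/∂x - ∂(1)/∂y = 3 - 2*y
Assembling: d(omega) = (3 - 2*y) dx ∧ dy.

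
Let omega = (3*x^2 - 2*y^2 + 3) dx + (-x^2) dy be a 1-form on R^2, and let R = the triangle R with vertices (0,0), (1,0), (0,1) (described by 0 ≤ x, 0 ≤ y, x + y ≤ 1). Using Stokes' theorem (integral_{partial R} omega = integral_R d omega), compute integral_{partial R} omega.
integral_(partial R) omega = 1/3

Stokes: integral_partial_R omega = integral_R d omega with d omega = (∂Q/∂x - ∂P/∂y) dx ∧ dy.
  ∂Q/∂x = -2*x
  ∂P/∂y = -4*y
  integrand = ∂Q/∂x - ∂P/∂y = -2*x + 4*y.
Integrating over R: integral_0^1 integral_0^{1-x} (-2*x + 4*y) dy dx = 1/3.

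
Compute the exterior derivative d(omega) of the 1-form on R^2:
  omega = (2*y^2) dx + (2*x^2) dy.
d(omega) = (4*x - 4*y) dx ∧ dy

For a 1-form omega = sum_i f_i dx_i, the exterior derivative is
  d(omega) = sum_{i < j} (∂f_j/∂x_i - ∂f_i/∂x_j) dx_i ∧ dx_j.
  coefficient of dx ∧ dy: ∂f_2/∂x - ∂f_1/∂y = ∂(2*x^2)/∂x - ∂(2*y^2)/∂y = 4*x - 4*y
Assembling: d(omega) = (4*x - 4*y) dx ∧ dy.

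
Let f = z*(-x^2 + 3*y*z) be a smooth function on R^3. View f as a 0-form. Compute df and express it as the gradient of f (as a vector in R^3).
df = (-2*x*z) dx + (3*z^2) dy + (-x^2 + 6*y*z) dz; grad f = (-2*x*z, 3*z^2, -x^2 + 6*y*z)

For a 0-form f, d f = (∂f/∂x) dx + (∂f/∂y) dy + (∂f/∂z) dz. The components of the vector representation are exactly the entries of grad f in Cartesian coordinates:
  ∂f/∂x = -2*x*z
  ∂f/∂y = 3*z^2
  ∂f/∂z = -x^2 + 6*y*z.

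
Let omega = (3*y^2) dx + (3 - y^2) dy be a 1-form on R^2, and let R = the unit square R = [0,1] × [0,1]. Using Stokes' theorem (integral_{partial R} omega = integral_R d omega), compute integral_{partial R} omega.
integral_(partial R) omega = -3

Stokes: integral_partial_R omega = integral_R d omega with d omega = (∂Q/∂x - ∂P/∂y) dx ∧ dy.
  ∂Q/∂x = 0
  ∂P/∂y = 6*y
  integrand = ∂Q/∂x - ∂P/∂y = -6*y.
Integrating over R: integral_0^1 integral_0^1 (-6*y) dx dy = -3.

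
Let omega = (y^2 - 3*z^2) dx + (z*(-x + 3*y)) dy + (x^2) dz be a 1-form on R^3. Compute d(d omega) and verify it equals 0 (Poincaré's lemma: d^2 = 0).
d(d omega) = 0

Step 1: d omega = sum_{i<j} (∂f_j/∂x_i - ∂f_i/∂x_j) dx_i ∧ dx_j:
  coeff of dx ∧ dy: -2*y - z
  coeff of dx ∧ dz: 2*x + 6*z
  coeff of dy ∧ dz: x - 3*y
Step 2: Apply d again to each 2-form coefficient. The only possible 3-form in R^3 is dx ∧ dy ∧ dz, with coefficient
  ∂(coeff of dy∧dz)/∂x - ∂(coeff of dx∧dz)/∂y + ∂(coeff of dx∧dy)/∂z
  = ∂/∂x (x - 3*y) - ∂/∂y (2*x + 6*z) + ∂/∂z (-2*y - z).
Each of these terms simplifies to sums of mixed partials that cancel in pairs. The result is 0 (by equality of mixed partials for smooth functions — Schwarz / Clairaut).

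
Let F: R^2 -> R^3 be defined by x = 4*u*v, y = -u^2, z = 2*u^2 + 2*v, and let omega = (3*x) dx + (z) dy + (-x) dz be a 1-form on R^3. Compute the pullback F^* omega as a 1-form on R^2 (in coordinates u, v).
F^* omega = (4*u*(-u^2 - 4*u*v + 12*v^2 - v)) du + (8*u*v*(6*u - 1)) dv

Using F^*(f dg) = (f ∘ F) d(g ∘ F), substitute each coordinate x_i by F_i(u, v) in f_i, and replace dx_i by d F_i = (∂F_i/∂u) du + (∂F_i/∂v) dv.
  For the x component: f_1(F) = 12*u*v; d F_1 = (4*v) du + (4*u) dv
  For the y component: f_2(F) = 2*u^2 + 2*v; d F_2 = (-2*u) du + (0) dv
  For the z component: f_3(F) = -4*u*v; d F_3 = (4*u) du + (2) dv
Combining and collecting du, dv coefficients:
  coeff of du: 4*u*(-u^2 - 4*u*v + 12*v^2 - v)
  coeff of dv: 8*u*v*(6*u - 1)
F^* omega = (4*u*(-u^2 - 4*u*v + 12*v^2 - v)) du + (8*u*v*(6*u - 1)) dv.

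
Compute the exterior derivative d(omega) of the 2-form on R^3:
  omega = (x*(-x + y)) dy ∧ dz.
d(omega) = (-2*x + y) dx ∧ dy ∧ dz

For a 2-form omega = sum_{i<j} g_{ij} dx_i ∧ dx_j, the exterior derivative is
  d(omega) = sum_{i<j} d(g_{ij}) ∧ dx_i ∧ dx_j = sum_{i<j, k} (∂g_{ij}/∂x_k) dx_k ∧ dx_i ∧ dx_j.
Expand each term, using dx_k ∧ dx_i ∧ dx_j = sgn(permutation) dx_{(a)} ∧ dx_{(b)} ∧ dx_{(c)} with (a < b < c) sorted:
  d(x*(-x + y)) includes (∂/∂x)(x*(-x + y)) dx = (-2*x + y) dx, which multiplied by dy ∧ dz gives (-2*x + y) dx ∧ dy ∧ dz
Collecting like 3-forms: d(omega) = (-2*x + y) dx ∧ dy ∧ dz.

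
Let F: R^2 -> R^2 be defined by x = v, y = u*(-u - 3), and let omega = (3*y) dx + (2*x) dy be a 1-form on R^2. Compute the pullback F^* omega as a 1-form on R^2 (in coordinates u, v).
F^* omega = (2*v*(-2*u - 3)) du + (3*u*(-u - 3)) dv

Using F^*(f dg) = (f ∘ F) d(g ∘ F), substitute each coordinate x_i by F_i(u, v) in f_i, and replace dx_i by d F_i = (∂F_i/∂u) du + (∂F_i/∂v) dv.
  For the x component: f_1(F) = 3*u*(-u - 3); d F_1 = (0) du + (1) dv
  For the y component: f_2(F) = 2*v; d F_2 = (-2*u - 3) du + (0) dv
Combining and collecting du, dv coefficients:
  coeff of du: 2*v*(-2*u - 3)
  coeff of dv: 3*u*(-u - 3)
F^* omega = (2*v*(-2*u - 3)) du + (3*u*(-u - 3)) dv.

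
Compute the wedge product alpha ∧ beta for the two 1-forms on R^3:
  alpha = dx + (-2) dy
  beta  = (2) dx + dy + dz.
alpha ∧ beta = (5) dx ∧ dy + (1) dx ∧ dz + (-2) dy ∧ dz

Distribute the wedge, using dx_i ∧ dx_j = -dx_j ∧ dx_i and dx_i ∧ dx_i = 0. For each pair (i, j) with i < j, the coefficient of dx_i ∧ dx_j in alpha ∧ beta is (alpha_i * beta_j - alpha_j * beta_i). Collecting: alpha ∧ beta = (5) dx ∧ dy + (1) dx ∧ dz + (-2) dy ∧ dz.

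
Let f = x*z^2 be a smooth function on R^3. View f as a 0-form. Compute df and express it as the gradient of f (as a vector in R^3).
df = (z^2) dx + (0) dy + (2*x*z) dz; grad f = (z^2, 0, 2*x*z)

For a 0-form f, d f = (∂f/∂x) dx + (∂f/∂y) dy + (∂f/∂z) dz. The components of the vector representation are exactly the entries of grad f in Cartesian coordinates:
  ∂f/∂x = z^2
  ∂f/∂y = 0
  ∂f/∂z = 2*x*z.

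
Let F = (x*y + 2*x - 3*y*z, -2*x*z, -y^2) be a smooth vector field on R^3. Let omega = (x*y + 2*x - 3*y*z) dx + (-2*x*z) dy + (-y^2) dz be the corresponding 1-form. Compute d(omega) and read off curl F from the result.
d(omega) = (2*x - 2*y) dy ∧ dz + (-3*y) dz ∧ dx + (-x + z) dx ∧ dy; curl F = (2*x - 2*y, -3*y, -x + z)

d omega = sum_{i<j} (∂f_j/∂x_i - ∂f_i/∂x_j) dx_i ∧ dx_j. Under the identification (dy ∧ dz, dz ∧ dx, dx ∧ dy) ↔ (e_x, e_y, e_z), the coefficients are exactly the components of curl F. Compute:
  ∂R/∂y - ∂Q/∂z = (-2*y) - (-2*x) = 2*x - 2*y
  ∂P/∂z - ∂R/∂x = (-3*y) - (0) = -3*y
  ∂Q/∂x - ∂P/∂y = (-2*z) - (x - 3*z) = -x + z.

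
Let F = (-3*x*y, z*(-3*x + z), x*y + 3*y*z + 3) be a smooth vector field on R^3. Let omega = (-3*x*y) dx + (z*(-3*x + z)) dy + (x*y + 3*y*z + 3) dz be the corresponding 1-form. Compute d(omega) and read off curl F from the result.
d(omega) = (4*x + z) dy ∧ dz + (-y) dz ∧ dx + (3*x - 3*z) dx ∧ dy; curl F = (4*x + z, -y, 3*x - 3*z)

d omega = sum_{i<j} (∂f_j/∂x_i - ∂f_i/∂x_j) dx_i ∧ dx_j. Under the identification (dy ∧ dz, dz ∧ dx, dx ∧ dy) ↔ (e_x, e_y, e_z), the coefficients are exactly the components of curl F. Compute:
  ∂R/∂y - ∂Q/∂z = (x + 3*z) - (-3*x + 2*z) = 4*x + z
  ∂P/∂z - ∂R/∂x = (0) - (y) = -y
  ∂Q/∂x - ∂P/∂y = (-3*z) - (-3*x) = 3*x - 3*z.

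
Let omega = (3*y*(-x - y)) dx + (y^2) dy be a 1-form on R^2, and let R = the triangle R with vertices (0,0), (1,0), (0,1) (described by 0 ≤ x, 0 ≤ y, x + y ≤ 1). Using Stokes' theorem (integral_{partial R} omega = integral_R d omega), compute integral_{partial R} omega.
integral_(partial R) omega = 3/2

Stokes: integral_partial_R omega = integral_R d omega with d omega = (∂Q/∂x - ∂P/∂y) dx ∧ dy.
  ∂Q/∂x = 0
  ∂P/∂y = -3*x - 6*y
  integrand = ∂Q/∂x - ∂P/∂y = 3*x + 6*y.
Integrating over R: integral_0^1 integral_0^{1-x} (3*x + 6*y) dy dx = 3/2.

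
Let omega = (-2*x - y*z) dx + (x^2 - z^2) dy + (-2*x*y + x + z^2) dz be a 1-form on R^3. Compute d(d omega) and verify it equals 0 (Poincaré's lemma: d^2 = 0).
d(d omega) = 0

Step 1: d omega = sum_{i<j} (∂f_j/∂x_i - ∂f_i/∂x_j) dx_i ∧ dx_j:
  coeff of dx ∧ dy: 2*x + z
  coeff of dx ∧ dz: 1 - y
  coeff of dy ∧ dz: -2*x + 2*z
Step 2: Apply d again to each 2-form coefficient. The only possible 3-form in R^3 is dx ∧ dy ∧ dz, with coefficient
  ∂(coeff of dy∧dz)/∂x - ∂(coeff of dx∧dz)/∂y + ∂(coeff of dx∧dy)/∂z
  = ∂/∂x (-2*x + 2*z) - ∂/∂y (1 - y) + ∂/∂z (2*x + z).
Each of these terms simplifies to sums of mixed partials that cancel in pairs. The result is 0 (by equality of mixed partials for smooth functions — Schwarz / Clairaut).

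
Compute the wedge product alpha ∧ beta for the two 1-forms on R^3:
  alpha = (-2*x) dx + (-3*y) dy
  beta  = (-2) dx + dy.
alpha ∧ beta = (-2*x - 6*y) dx ∧ dy

Distribute the wedge, using dx_i ∧ dx_j = -dx_j ∧ dx_i and dx_i ∧ dx_i = 0. For each pair (i, j) with i < j, the coefficient of dx_i ∧ dx_j in alpha ∧ beta is (alpha_i * beta_j - alpha_j * beta_i). Collecting: alpha ∧ beta = (-2*x - 6*y) dx ∧ dy.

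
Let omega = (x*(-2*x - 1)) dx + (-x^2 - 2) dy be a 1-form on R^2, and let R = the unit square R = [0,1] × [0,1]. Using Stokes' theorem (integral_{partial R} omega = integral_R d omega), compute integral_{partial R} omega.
integral_(partial R) omega = -1

Stokes: integral_partial_R omega = integral_R d omega with d omega = (∂Q/∂x - ∂P/∂y) dx ∧ dy.
  ∂Q/∂x = -2*x
  ∂P/∂y = 0
  integrand = ∂Q/∂x - ∂P/∂y = -2*x.
Integrating over R: integral_0^1 integral_0^1 (-2*x) dx dy = -1.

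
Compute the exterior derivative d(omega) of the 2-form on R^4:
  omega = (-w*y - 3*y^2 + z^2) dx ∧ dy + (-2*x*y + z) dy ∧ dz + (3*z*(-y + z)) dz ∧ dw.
d(omega) = (-2*y + 2*z) dx ∧ dy ∧ dz + (-y) dx ∧ dy ∧ dw + (-3*z) dy ∧ dz ∧ dw

For a 2-form omega = sum_{i<j} g_{ij} dx_i ∧ dx_j, the exterior derivative is
  d(omega) = sum_{i<j} d(g_{ij}) ∧ dx_i ∧ dx_j = sum_{i<j, k} (∂g_{ij}/∂x_k) dx_k ∧ dx_i ∧ dx_j.
Expand each term, using dx_k ∧ dx_i ∧ dx_j = sgn(permutation) dx_{(a)} ∧ dx_{(b)} ∧ dx_{(c)} with (a < b < c) sorted:
  d(-w*y - 3*y^2 + z^2) includes (∂/∂z)(-w*y - 3*y^2 + z^2) dz = (2*z) dz, which multiplied by dx ∧ dy gives (2*z) dx ∧ dy ∧ dz
  d(-w*y - 3*y^2 + z^2) includes (∂/∂w)(-w*y - 3*y^2 + z^2) dw = (-y) dw, which multiplied by dx ∧ dy gives (-y) dx ∧ dy ∧ dw
  d(-2*x*y + z) includes (∂/∂x)(-2*x*y + z) dx = (-2*y) dx, which multiplied by dy ∧ dz gives (-2*y) dx ∧ dy ∧ dz
  d(3*z*(-y + z)) includes (∂/∂y)(3*z*(-y + z)) dy = (-3*z) dy, which multiplied by dz ∧ dw gives (-3*z) dy ∧ dz ∧ dw
Collecting like 3-forms: d(omega) = (-2*y + 2*z) dx ∧ dy ∧ dz + (-y) dx ∧ dy ∧ dw + (-3*z) dy ∧ dz ∧ dw.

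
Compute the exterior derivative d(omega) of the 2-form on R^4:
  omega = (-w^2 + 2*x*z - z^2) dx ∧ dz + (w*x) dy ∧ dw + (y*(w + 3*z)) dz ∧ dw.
d(omega) = (-2*w) dx ∧ dz ∧ dw + (w) dx ∧ dy ∧ dw + (w + 3*z) dy ∧ dz ∧ dw

For a 2-form omega = sum_{i<j} g_{ij} dx_i ∧ dx_j, the exterior derivative is
  d(omega) = sum_{i<j} d(g_{ij}) ∧ dx_i ∧ dx_j = sum_{i<j, k} (∂g_{ij}/∂x_k) dx_k ∧ dx_i ∧ dx_j.
Expand each term, using dx_k ∧ dx_i ∧ dx_j = sgn(permutation) dx_{(a)} ∧ dx_{(b)} ∧ dx_{(c)} with (a < b < c) sorted:
  d(-w^2 + 2*x*z - z^2) includes (∂/∂w)(-w^2 + 2*x*z - z^2) dw = (-2*w) dw, which multiplied by dx ∧ dz gives (-2*w) dx ∧ dz ∧ dw
  d(w*x) includes (∂/∂x)(w*x) dx = (w) dx, which multiplied by dy ∧ dw gives (w) dx ∧ dy ∧ dw
  d(y*(w + 3*z)) includes (∂/∂y)(y*(w + 3*z)) dy = (w + 3*z) dy, which multiplied by dz ∧ dw gives (w + 3*z) dy ∧ dz ∧ dw
Collecting like 3-forms: d(omega) = (-2*w) dx ∧ dz ∧ dw + (w) dx ∧ dy ∧ dw + (w + 3*z) dy ∧ dz ∧ dw.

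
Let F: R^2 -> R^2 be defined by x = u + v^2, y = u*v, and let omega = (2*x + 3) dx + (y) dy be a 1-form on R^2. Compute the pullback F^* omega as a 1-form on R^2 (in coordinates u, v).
F^* omega = (u*v^2 + 2*u + 2*v^2 + 3) du + (v*(u^2 + 4*u + 4*v^2 + 6)) dv

Using F^*(f dg) = (f ∘ F) d(g ∘ F), substitute each coordinate x_i by F_i(u, v) in f_i, and replace dx_i by d F_i = (∂F_i/∂u) du + (∂F_i/∂v) dv.
  For the x component: f_1(F) = 2*u + 2*v^2 + 3; d F_1 = (1) du + (2*v) dv
  For the y component: f_2(F) = u*v; d F_2 = (v) du + (u) dv
Combining and collecting du, dv coefficients:
  coeff of du: u*v^2 + 2*u + 2*v^2 + 3
  coeff of dv: v*(u^2 + 4*u + 4*v^2 + 6)
F^* omega = (u*v^2 + 2*u + 2*v^2 + 3) du + (v*(u^2 + 4*u + 4*v^2 + 6)) dv.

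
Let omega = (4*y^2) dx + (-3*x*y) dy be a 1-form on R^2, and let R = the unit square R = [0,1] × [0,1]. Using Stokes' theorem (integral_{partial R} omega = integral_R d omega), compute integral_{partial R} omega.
integral_(partial R) omega = -11/2

Stokes: integral_partial_R omega = integral_R d omega with d omega = (∂Q/∂x - ∂P/∂y) dx ∧ dy.
  ∂Q/∂x = -3*y
  ∂P/∂y = 8*y
  integrand = ∂Q/∂x - ∂P/∂y = -11*y.
Integrating over R: integral_0^1 integral_0^1 (-11*y) dx dy = -11/2.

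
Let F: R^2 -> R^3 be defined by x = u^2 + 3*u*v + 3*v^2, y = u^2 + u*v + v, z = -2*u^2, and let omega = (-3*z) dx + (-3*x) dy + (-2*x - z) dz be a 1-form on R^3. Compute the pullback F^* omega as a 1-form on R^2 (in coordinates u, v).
F^* omega = (6*u^3 + 21*u^2*v - 3*u*v^2 - 9*v^3) du + (15*u^3 + 27*u^2*v - 3*u^2 - 9*u*v^2 - 9*u*v - 9*v^2) dv

Using F^*(f dg) = (f ∘ F) d(g ∘ F), substitute each coordinate x_i by F_i(u, v) in f_i, and replace dx_i by d F_i = (∂F_i/∂u) du + (∂F_i/∂v) dv.
  For the x component: f_1(F) = 6*u^2; d F_1 = (2*u + 3*v) du + (3*u + 6*v) dv
  For the y component: f_2(F) = -3*u^2 - 9*u*v - 9*v^2; d F_2 = (2*u + v) du + (u + 1) dv
  For the z component: f_3(F) = 6*v*(-u - v); d F_3 = (-4*u) du + (0) dv
Combining and collecting du, dv coefficients:
  coeff of du: 6*u^3 + 21*u^2*v - 3*u*v^2 - 9*v^3
  coeff of dv: 15*u^3 + 27*u^2*v - 3*u^2 - 9*u*v^2 - 9*u*v - 9*v^2
F^* omega = (6*u^3 + 21*u^2*v - 3*u*v^2 - 9*v^3) du + (15*u^3 + 27*u^2*v - 3*u^2 - 9*u*v^2 - 9*u*v - 9*v^2) dv.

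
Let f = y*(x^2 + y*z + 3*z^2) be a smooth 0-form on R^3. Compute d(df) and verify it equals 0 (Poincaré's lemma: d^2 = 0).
d(df) = 0

Step 1: df = sum_i (∂f/∂x_i) dx_i = (2*x*y) dx + (x^2 + 2*y*z + 3*z^2) dy + (y*(y + 6*z)) dz.
Step 2: Apply d again. Using the 1-form formula, the coefficient of dx ∧ dy in d(df) is ∂^2 f/∂x ∂y - ∂^2 f/∂y ∂x = (2*x) - (2*x) = 0 (equality of mixed partials for smooth f).
Similarly for dx ∧ dz and dy ∧ dz — all coefficients vanish. So d(df) = 0.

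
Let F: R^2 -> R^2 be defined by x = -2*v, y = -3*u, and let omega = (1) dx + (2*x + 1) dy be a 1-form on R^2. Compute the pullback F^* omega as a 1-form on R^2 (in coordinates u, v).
F^* omega = (12*v - 3) du + (-2) dv

Using F^*(f dg) = (f ∘ F) d(g ∘ F), substitute each coordinate x_i by F_i(u, v) in f_i, and replace dx_i by d F_i = (∂F_i/∂u) du + (∂F_i/∂v) dv.
  For the x component: f_1(F) = 1; d F_1 = (0) du + (-2) dv
  For the y component: f_2(F) = 1 - 4*v; d F_2 = (-3) du + (0) dv
Combining and collecting du, dv coefficients:
  coeff of du: 12*v - 3
  coeff of dv: -2
F^* omega = (12*v - 3) du + (-2) dv.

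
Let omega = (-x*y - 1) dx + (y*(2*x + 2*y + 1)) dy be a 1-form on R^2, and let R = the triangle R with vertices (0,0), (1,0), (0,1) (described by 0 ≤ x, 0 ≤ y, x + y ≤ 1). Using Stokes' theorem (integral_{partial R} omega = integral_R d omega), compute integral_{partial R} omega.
integral_(partial R) omega = 1/2

Stokes: integral_partial_R omega = integral_R d omega with d omega = (∂Q/∂x - ∂P/∂y) dx ∧ dy.
  ∂Q/∂x = 2*y
  ∂P/∂y = -x
  integrand = ∂Q/∂x - ∂P/∂y = x + 2*y.
Integrating over R: integral_0^1 integral_0^{1-x} (x + 2*y) dy dx = 1/2.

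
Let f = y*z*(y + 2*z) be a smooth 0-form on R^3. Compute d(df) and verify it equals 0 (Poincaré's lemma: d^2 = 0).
d(df) = 0

Step 1: df = sum_i (∂f/∂x_i) dx_i = (0) dx + (2*z*(y + z)) dy + (y*(y + 4*z)) dz.
Step 2: Apply d again. Using the 1-form formula, the coefficient of dx ∧ dy in d(df) is ∂^2 f/∂x ∂y - ∂^2 f/∂y ∂x = (0) - (0) = 0 (equality of mixed partials for smooth f).
Similarly for dx ∧ dz and dy ∧ dz — all coefficients vanish. So d(df) = 0.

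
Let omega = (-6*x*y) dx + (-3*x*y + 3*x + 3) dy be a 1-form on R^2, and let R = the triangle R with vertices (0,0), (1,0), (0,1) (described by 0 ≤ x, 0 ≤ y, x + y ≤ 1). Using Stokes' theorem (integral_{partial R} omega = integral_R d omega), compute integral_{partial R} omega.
integral_(partial R) omega = 2

Stokes: integral_partial_R omega = integral_R d omega with d omega = (∂Q/∂x - ∂P/∂y) dx ∧ dy.
  ∂Q/∂x = 3 - 3*y
  ∂P/∂y = -6*x
  integrand = ∂Q/∂x - ∂P/∂y = 6*x - 3*y + 3.
Integrating over R: integral_0^1 integral_0^{1-x} (6*x - 3*y + 3) dy dx = 2.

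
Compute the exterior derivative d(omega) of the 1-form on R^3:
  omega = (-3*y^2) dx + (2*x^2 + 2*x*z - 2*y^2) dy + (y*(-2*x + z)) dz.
d(omega) = (4*x + 6*y + 2*z) dx ∧ dy + (-2*y) dx ∧ dz + (-4*x + z) dy ∧ dz

For a 1-form omega = sum_i f_i dx_i, the exterior derivative is
  d(omega) = sum_{i < j} (∂f_j/∂x_i - ∂f_i/∂x_j) dx_i ∧ dx_j.
  coefficient of dx ∧ dy: ∂f_2/∂x - ∂f_1/∂y = ∂(2*x^2 + 2*x*z - 2*y^2)/∂x - ∂(-3*y^2)/∂y = 4*x + 6*y + 2*z
  coefficient of dx ∧ dz: ∂f_3/∂x - ∂f_1/∂z = ∂(y*(-2*x + z))/∂x - ∂(-3*y^2)/∂z = -2*y
  coefficient of dy ∧ dz: ∂f_3/∂y - ∂f_2/∂z = ∂(y*(-2*x + z))/∂y - ∂(2*x^2 + 2*x*z - 2*y^2)/∂z = -4*x + z
Assembling: d(omega) = (4*x + 6*y + 2*z) dx ∧ dy + (-2*y) dx ∧ dz + (-4*x + z) dy ∧ dz.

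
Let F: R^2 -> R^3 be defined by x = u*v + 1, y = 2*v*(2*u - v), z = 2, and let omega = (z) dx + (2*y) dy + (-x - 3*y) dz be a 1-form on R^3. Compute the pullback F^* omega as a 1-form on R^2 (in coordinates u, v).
F^* omega = (2*v*(16*u*v - 8*v^2 + 1)) du + (32*u^2*v - 48*u*v^2 + 2*u + 16*v^3) dv

Using F^*(f dg) = (f ∘ F) d(g ∘ F), substitute each coordinate x_i by F_i(u, v) in f_i, and replace dx_i by d F_i = (∂F_i/∂u) du + (∂F_i/∂v) dv.
  For the x component: f_1(F) = 2; d F_1 = (v) du + (u) dv
  For the y component: f_2(F) = 4*v*(2*u - v); d F_2 = (4*v) du + (4*u - 4*v) dv
  For the z component: f_3(F) = -13*u*v + 6*v^2 - 1; d F_3 = (0) du + (0) dv
Combining and collecting du, dv coefficients:
  coeff of du: 2*v*(16*u*v - 8*v^2 + 1)
  coeff of dv: 32*u^2*v - 48*u*v^2 + 2*u + 16*v^3
F^* omega = (2*v*(16*u*v - 8*v^2 + 1)) du + (32*u^2*v - 48*u*v^2 + 2*u + 16*v^3) dv.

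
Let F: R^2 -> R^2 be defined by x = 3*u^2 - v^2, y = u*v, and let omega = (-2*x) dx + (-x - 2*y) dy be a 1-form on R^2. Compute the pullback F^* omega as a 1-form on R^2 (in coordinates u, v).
F^* omega = (-36*u^3 - 3*u^2*v + 10*u*v^2 + v^3) du + (-3*u^3 + 10*u^2*v + u*v^2 - 4*v^3) dv

Using F^*(f dg) = (f ∘ F) d(g ∘ F), substitute each coordinate x_i by F_i(u, v) in f_i, and replace dx_i by d F_i = (∂F_i/∂u) du + (∂F_i/∂v) dv.
  For the x component: f_1(F) = -6*u^2 + 2*v^2; d F_1 = (6*u) du + (-2*v) dv
  For the y component: f_2(F) = -3*u^2 - 2*u*v + v^2; d F_2 = (v) du + (u) dv
Combining and collecting du, dv coefficients:
  coeff of du: -36*u^3 - 3*u^2*v + 10*u*v^2 + v^3
  coeff of dv: -3*u^3 + 10*u^2*v + u*v^2 - 4*v^3
F^* omega = (-36*u^3 - 3*u^2*v + 10*u*v^2 + v^3) du + (-3*u^3 + 10*u^2*v + u*v^2 - 4*v^3) dv.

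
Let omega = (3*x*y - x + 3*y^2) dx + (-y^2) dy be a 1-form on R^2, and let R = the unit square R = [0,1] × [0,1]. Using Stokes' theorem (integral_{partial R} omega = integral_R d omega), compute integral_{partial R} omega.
integral_(partial R) omega = -9/2

Stokes: integral_partial_R omega = integral_R d omega with d omega = (∂Q/∂x - ∂P/∂y) dx ∧ dy.
  ∂Q/∂x = 0
  ∂P/∂y = 3*x + 6*y
  integrand = ∂Q/∂x - ∂P/∂y = -3*x - 6*y.
Integrating over R: integral_0^1 integral_0^1 (-3*x - 6*y) dx dy = -9/2.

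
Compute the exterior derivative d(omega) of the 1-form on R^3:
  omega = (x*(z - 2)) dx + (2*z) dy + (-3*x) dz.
d(omega) = (-x - 3) dx ∧ dz + (-2) dy ∧ dz

For a 1-form omega = sum_i f_i dx_i, the exterior derivative is
  d(omega) = sum_{i < j} (∂f_j/∂x_i - ∂f_i/∂x_j) dx_i ∧ dx_j.
  coefficient of dx ∧ dz: ∂f_3/∂x - ∂f_1/∂z = ∂(-3*x)/∂x - ∂(x*(z - 2))/∂z = -x - 3
  coefficient of dy ∧ dz: ∂f_3/∂y - ∂f_2/∂z = ∂(-3*x)/∂y - ∂(2*z)/∂z = -2
Assembling: d(omega) = (-x - 3) dx ∧ dz + (-2) dy ∧ dz.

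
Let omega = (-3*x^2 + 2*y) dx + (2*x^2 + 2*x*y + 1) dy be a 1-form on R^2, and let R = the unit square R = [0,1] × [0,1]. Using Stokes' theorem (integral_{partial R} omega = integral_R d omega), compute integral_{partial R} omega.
integral_(partial R) omega = 1

Stokes: integral_partial_R omega = integral_R d omega with d omega = (∂Q/∂x - ∂P/∂y) dx ∧ dy.
  ∂Q/∂x = 4*x + 2*y
  ∂P/∂y = 2
  integrand = ∂Q/∂x - ∂P/∂y = 4*x + 2*y - 2.
Integrating over R: integral_0^1 integral_0^1 (4*x + 2*y - 2) dx dy = 1.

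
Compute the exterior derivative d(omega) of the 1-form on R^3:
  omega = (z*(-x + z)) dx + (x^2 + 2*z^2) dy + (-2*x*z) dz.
d(omega) = (2*x) dx ∧ dy + (x - 4*z) dx ∧ dz + (-4*z) dy ∧ dz

For a 1-form omega = sum_i f_i dx_i, the exterior derivative is
  d(omega) = sum_{i < j} (∂f_j/∂x_i - ∂f_i/∂x_j) dx_i ∧ dx_j.
  coefficient of dx ∧ dy: ∂f_2/∂x - ∂f_1/∂y = ∂(x^2 + 2*z^2)/∂x - ∂(z*(-x + z))/∂y = 2*x
  coefficient of dx ∧ dz: ∂f_3/∂x - ∂f_1/∂z = ∂(-2*x*z)/∂x - ∂(z*(-x + z))/∂z = x - 4*z
  coefficient of dy ∧ dz: ∂f_3/∂y - ∂f_2/∂z = ∂(-2*x*z)/∂y - ∂(x^2 + 2*z^2)/∂z = -4*z
Assembling: d(omega) = (2*x) dx ∧ dy + (x - 4*z) dx ∧ dz + (-4*z) dy ∧ dz.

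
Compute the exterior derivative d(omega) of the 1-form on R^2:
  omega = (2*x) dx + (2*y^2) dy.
d(omega) = 0

For a 1-form omega = sum_i f_i dx_i, the exterior derivative is
  d(omega) = sum_{i < j} (∂f_j/∂x_i - ∂f_i/∂x_j) dx_i ∧ dx_j.

Assembling: d(omega) = 0.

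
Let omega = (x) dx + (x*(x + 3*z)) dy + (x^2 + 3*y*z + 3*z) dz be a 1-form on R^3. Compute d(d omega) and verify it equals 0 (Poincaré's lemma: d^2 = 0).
d(d omega) = 0

Step 1: d omega = sum_{i<j} (∂f_j/∂x_i - ∂f_i/∂x_j) dx_i ∧ dx_j:
  coeff of dx ∧ dy: 2*x + 3*z
  coeff of dx ∧ dz: 2*x
  coeff of dy ∧ dz: -3*x + 3*z
Step 2: Apply d again to each 2-form coefficient. The only possible 3-form in R^3 is dx ∧ dy ∧ dz, with coefficient
  ∂(coeff of dy∧dz)/∂x - ∂(coeff of dx∧dz)/∂y + ∂(coeff of dx∧dy)/∂z
  = ∂/∂x (-3*x + 3*z) - ∂/∂y (2*x) + ∂/∂z (2*x + 3*z).
Each of these terms simplifies to sums of mixed partials that cancel in pairs. The result is 0 (by equality of mixed partials for smooth functions — Schwarz / Clairaut).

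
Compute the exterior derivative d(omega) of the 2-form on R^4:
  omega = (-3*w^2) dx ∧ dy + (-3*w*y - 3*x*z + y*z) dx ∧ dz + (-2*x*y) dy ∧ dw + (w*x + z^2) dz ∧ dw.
d(omega) = (-6*w - 2*y) dx ∧ dy ∧ dw + (3*w - z) dx ∧ dy ∧ dz + (w - 3*y) dx ∧ dz ∧ dw

For a 2-form omega = sum_{i<j} g_{ij} dx_i ∧ dx_j, the exterior derivative is
  d(omega) = sum_{i<j} d(g_{ij}) ∧ dx_i ∧ dx_j = sum_{i<j, k} (∂g_{ij}/∂x_k) dx_k ∧ dx_i ∧ dx_j.
Expand each term, using dx_k ∧ dx_i ∧ dx_j = sgn(permutation) dx_{(a)} ∧ dx_{(b)} ∧ dx_{(c)} with (a < b < c) sorted:
  d(-3*w^2) includes (∂/∂w)(-3*w^2) dw = (-6*w) dw, which multiplied by dx ∧ dy gives (-6*w) dx ∧ dy ∧ dw
  d(-3*w*y - 3*x*z + y*z) includes (∂/∂y)(-3*w*y - 3*x*z + y*z) dy = (-3*w + z) dy, which multiplied by dx ∧ dz gives (3*w - z) dx ∧ dy ∧ dz
  d(-3*w*y - 3*x*z + y*z) includes (∂/∂w)(-3*w*y - 3*x*z + y*z) dw = (-3*y) dw, which multiplied by dx ∧ dz gives (-3*y) dx ∧ dz ∧ dw
  d(-2*x*y) includes (∂/∂x)(-2*x*y) dx = (-2*y) dx, which multiplied by dy ∧ dw gives (-2*y) dx ∧ dy ∧ dw
  d(w*x + z^2) includes (∂/∂x)(w*x + z^2) dx = (w) dx, which multiplied by dz ∧ dw gives (w) dx ∧ dz ∧ dw
Collecting like 3-forms: d(omega) = (-6*w - 2*y) dx ∧ dy ∧ dw + (3*w - z) dx ∧ dy ∧ dz + (w - 3*y) dx ∧ dz ∧ dw.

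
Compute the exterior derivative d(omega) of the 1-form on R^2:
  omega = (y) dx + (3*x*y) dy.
d(omega) = (3*y - 1) dx ∧ dy

For a 1-form omega = sum_i f_i dx_i, the exterior derivative is
  d(omega) = sum_{i < j} (∂f_j/∂x_i - ∂f_i/∂x_j) dx_i ∧ dx_j.
  coefficient of dx ∧ dy: ∂f_2/∂x - ∂f_1/∂y = ∂(3*x*y)/∂x - ∂(y)/∂y = 3*y - 1
Assembling: d(omega) = (3*y - 1) dx ∧ dy.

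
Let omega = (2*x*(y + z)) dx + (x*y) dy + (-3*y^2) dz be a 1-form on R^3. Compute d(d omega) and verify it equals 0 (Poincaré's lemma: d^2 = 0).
d(d omega) = 0

Step 1: d omega = sum_{i<j} (∂f_j/∂x_i - ∂f_i/∂x_j) dx_i ∧ dx_j:
  coeff of dx ∧ dy: -2*x + y
  coeff of dx ∧ dz: -2*x
  coeff of dy ∧ dz: -6*y
Step 2: Apply d again to each 2-form coefficient. The only possible 3-form in R^3 is dx ∧ dy ∧ dz, with coefficient
  ∂(coeff of dy∧dz)/∂x - ∂(coeff of dx∧dz)/∂y + ∂(coeff of dx∧dy)/∂z
  = ∂/∂x (-6*y) - ∂/∂y (-2*x) + ∂/∂z (-2*x + y).
Each of these terms simplifies to sums of mixed partials that cancel in pairs. The result is 0 (by equality of mixed partials for smooth functions — Schwarz / Clairaut).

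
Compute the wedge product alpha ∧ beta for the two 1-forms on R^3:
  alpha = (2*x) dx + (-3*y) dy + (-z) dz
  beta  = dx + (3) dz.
alpha ∧ beta = (6*x + z) dx ∧ dz + (3*y) dx ∧ dy + (-9*y) dy ∧ dz

Distribute the wedge, using dx_i ∧ dx_j = -dx_j ∧ dx_i and dx_i ∧ dx_i = 0. For each pair (i, j) with i < j, the coefficient of dx_i ∧ dx_j in alpha ∧ beta is (alpha_i * beta_j - alpha_j * beta_i). Collecting: alpha ∧ beta = (6*x + z) dx ∧ dz + (3*y) dx ∧ dy + (-9*y) dy ∧ dz.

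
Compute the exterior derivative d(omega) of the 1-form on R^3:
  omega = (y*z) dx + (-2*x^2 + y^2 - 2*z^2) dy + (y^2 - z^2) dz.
d(omega) = (-4*x - z) dx ∧ dy + (-y) dx ∧ dz + (2*y + 4*z) dy ∧ dz

For a 1-form omega = sum_i f_i dx_i, the exterior derivative is
  d(omega) = sum_{i < j} (∂f_j/∂x_i - ∂f_i/∂x_j) dx_i ∧ dx_j.
  coefficient of dx ∧ dy: ∂f_2/∂x - ∂f_1/∂y = ∂(-2*x^2 + y^2 - 2*z^2)/∂x - ∂(y*z)/∂y = -4*x - z
  coefficient of dx ∧ dz: ∂f_3/∂x - ∂f_1/∂z = ∂(y^2 - z^2)/∂x - ∂(y*z)/∂z = -y
  coefficient of dy ∧ dz: ∂f_3/∂y - ∂f_2/∂z = ∂(y^2 - z^2)/∂y - ∂(-2*x^2 + y^2 - 2*z^2)/∂z = 2*y + 4*z
Assembling: d(omega) = (-4*x - z) dx ∧ dy + (-y) dx ∧ dz + (2*y + 4*z) dy ∧ dz.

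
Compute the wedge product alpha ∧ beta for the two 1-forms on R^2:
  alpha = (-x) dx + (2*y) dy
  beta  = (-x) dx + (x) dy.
alpha ∧ beta = (x*(-x + 2*y)) dx ∧ dy

Distribute the wedge, using dx_i ∧ dx_j = -dx_j ∧ dx_i and dx_i ∧ dx_i = 0. For each pair (i, j) with i < j, the coefficient of dx_i ∧ dx_j in alpha ∧ beta is (alpha_i * beta_j - alpha_j * beta_i). Collecting: alpha ∧ beta = (x*(-x + 2*y)) dx ∧ dy.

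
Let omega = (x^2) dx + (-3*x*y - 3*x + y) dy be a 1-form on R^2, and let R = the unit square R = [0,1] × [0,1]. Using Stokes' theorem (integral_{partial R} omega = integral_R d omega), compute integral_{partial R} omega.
integral_(partial R) omega = -9/2

Stokes: integral_partial_R omega = integral_R d omega with d omega = (∂Q/∂x - ∂P/∂y) dx ∧ dy.
  ∂Q/∂x = -3*y - 3
  ∂P/∂y = 0
  integrand = ∂Q/∂x - ∂P/∂y = -3*y - 3.
Integrating over R: integral_0^1 integral_0^1 (-3*y - 3) dx dy = -9/2.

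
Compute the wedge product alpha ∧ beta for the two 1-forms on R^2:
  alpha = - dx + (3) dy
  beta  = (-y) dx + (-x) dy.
alpha ∧ beta = (x + 3*y) dx ∧ dy

Distribute the wedge, using dx_i ∧ dx_j = -dx_j ∧ dx_i and dx_i ∧ dx_i = 0. For each pair (i, j) with i < j, the coefficient of dx_i ∧ dx_j in alpha ∧ beta is (alpha_i * beta_j - alpha_j * beta_i). Collecting: alpha ∧ beta = (x + 3*y) dx ∧ dy.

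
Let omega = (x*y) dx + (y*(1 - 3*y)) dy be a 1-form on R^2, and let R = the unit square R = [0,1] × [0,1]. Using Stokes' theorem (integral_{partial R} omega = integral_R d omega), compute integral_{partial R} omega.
integral_(partial R) omega = -1/2

Stokes: integral_partial_R omega = integral_R d omega with d omega = (∂Q/∂x - ∂P/∂y) dx ∧ dy.
  ∂Q/∂x = 0
  ∂P/∂y = x
  integrand = ∂Q/∂x - ∂P/∂y = -x.
Integrating over R: integral_0^1 integral_0^1 (-x) dx dy = -1/2.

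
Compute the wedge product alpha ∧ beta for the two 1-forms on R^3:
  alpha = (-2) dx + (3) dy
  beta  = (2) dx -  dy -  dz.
alpha ∧ beta = (-4) dx ∧ dy + (2) dx ∧ dz + (-3) dy ∧ dz

Distribute the wedge, using dx_i ∧ dx_j = -dx_j ∧ dx_i and dx_i ∧ dx_i = 0. For each pair (i, j) with i < j, the coefficient of dx_i ∧ dx_j in alpha ∧ beta is (alpha_i * beta_j - alpha_j * beta_i). Collecting: alpha ∧ beta = (-4) dx ∧ dy + (2) dx ∧ dz + (-3) dy ∧ dz.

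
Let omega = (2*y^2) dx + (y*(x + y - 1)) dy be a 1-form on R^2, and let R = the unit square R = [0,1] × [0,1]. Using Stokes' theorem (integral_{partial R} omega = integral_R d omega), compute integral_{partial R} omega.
integral_(partial R) omega = -3/2

Stokes: integral_partial_R omega = integral_R d omega with d omega = (∂Q/∂x - ∂P/∂y) dx ∧ dy.
  ∂Q/∂x = y
  ∂P/∂y = 4*y
  integrand = ∂Q/∂x - ∂P/∂y = -3*y.
Integrating over R: integral_0^1 integral_0^1 (-3*y) dx dy = -3/2.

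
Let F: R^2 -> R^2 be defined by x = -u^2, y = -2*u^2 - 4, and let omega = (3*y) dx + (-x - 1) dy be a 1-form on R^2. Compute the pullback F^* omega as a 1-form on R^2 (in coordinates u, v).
F^* omega = (8*u^3 + 28*u) du

Using F^*(f dg) = (f ∘ F) d(g ∘ F), substitute each coordinate x_i by F_i(u, v) in f_i, and replace dx_i by d F_i = (∂F_i/∂u) du + (∂F_i/∂v) dv.
  For the x component: f_1(F) = -6*u^2 - 12; d F_1 = (-2*u) du + (0) dv
  For the y component: f_2(F) = u^2 - 1; d F_2 = (-4*u) du + (0) dv
Combining and collecting du, dv coefficients:
  coeff of du: 8*u^3 + 28*u
  coeff of dv: 0
F^* omega = (8*u^3 + 28*u) du.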